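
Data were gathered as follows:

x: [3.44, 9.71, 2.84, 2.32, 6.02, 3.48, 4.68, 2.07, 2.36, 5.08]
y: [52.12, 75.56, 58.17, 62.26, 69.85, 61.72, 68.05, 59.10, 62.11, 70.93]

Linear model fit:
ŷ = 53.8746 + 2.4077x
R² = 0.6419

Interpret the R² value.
The model explains 64.19% of the variance in y (R² = 0.6419), leaving 35.81% unexplained; the fit is moderate.

The coefficient of determination R² is the fraction of the total variation in y that the fitted line accounts for.

Here R² = 0.6419:
- Explained: 64.19% of the variation in y
- Unexplained (residual): 100% − 64.19% = 35.81%
- Rule of thumb (below 0.3 weak; 0.3 to below 0.7 moderate; 0.7 and above strong) → moderate

Calculation: R² = 1 − (SS_res / SS_tot), where SS_res is the sum of squared residuals and SS_tot the total sum of squares.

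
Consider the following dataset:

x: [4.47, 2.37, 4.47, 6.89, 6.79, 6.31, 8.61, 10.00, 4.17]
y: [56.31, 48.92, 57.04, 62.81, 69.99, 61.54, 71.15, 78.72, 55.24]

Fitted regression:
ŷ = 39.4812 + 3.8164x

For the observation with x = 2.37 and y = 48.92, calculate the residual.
Residual = 0.3939

The residual is the difference between the actual value and the predicted value:

Residual = y - ŷ

Step 1: Calculate predicted value
ŷ = 39.4812 + 3.8164 × 2.37
ŷ = 48.5261

Step 2: Calculate residual
Residual = 48.92 - 48.5261
Residual = 0.3939

Interpretation: the model underestimates the actual value by 0.3939 at this point (positive residual → observation lies above the fitted line).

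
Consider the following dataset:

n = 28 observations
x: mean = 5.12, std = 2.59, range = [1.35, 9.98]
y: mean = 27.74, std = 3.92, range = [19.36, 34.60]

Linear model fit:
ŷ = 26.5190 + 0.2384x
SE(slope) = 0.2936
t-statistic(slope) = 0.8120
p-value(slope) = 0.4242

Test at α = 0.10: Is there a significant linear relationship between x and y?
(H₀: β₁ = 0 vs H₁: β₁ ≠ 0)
p-value = 0.4242 ≥ α = 0.10, so we fail to reject H₀. The relationship is not significant.

Hypothesis test for the slope coefficient:

H₀: β₁ = 0 (no linear relationship)
H₁: β₁ ≠ 0 (linear relationship exists)

Test statistic: t = β̂₁ / SE(β̂₁) = 0.2384 / 0.2936 = 0.8120

With df = 26, the two-sided p-value for |t| = 0.8120 is 0.4242.

Decision rule: reject H₀ if p-value < α.
p-value = 0.4242 ≥ α = 0.10 → fail to reject H₀.

There is not sufficient evidence at the 10% significance level to conclude that a linear relationship exists between x and y.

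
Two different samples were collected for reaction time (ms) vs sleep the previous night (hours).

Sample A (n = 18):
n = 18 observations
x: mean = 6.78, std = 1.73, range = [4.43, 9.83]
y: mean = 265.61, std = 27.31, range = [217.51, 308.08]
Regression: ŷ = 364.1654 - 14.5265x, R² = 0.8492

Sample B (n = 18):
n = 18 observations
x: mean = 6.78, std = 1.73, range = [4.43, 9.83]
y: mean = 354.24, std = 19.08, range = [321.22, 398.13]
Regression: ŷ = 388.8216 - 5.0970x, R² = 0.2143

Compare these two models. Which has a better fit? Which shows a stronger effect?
Model A has the better fit (R² = 0.8492 vs 0.2143). Model A shows the stronger effect (|β₁| = 14.5265 vs 5.0970).

Model Comparison:

Goodness of fit (R²):
- Model A: R² = 0.8492 → 84.92% of variance in reaction time explained
- Model B: R² = 0.2143 → 21.43% of variance in reaction time explained
- 0.8492 > 0.2143 → Model A has the better fit

Effect size (slope magnitude):
- Model A: β₁ = -14.5265 → predicted reaction time falls 14.5265 ms per additional hour of sleep
- Model B: β₁ = -5.0970 → predicted reaction time falls 5.0970 ms per additional hour of sleep
- |-14.5265| > |-5.0970| → Model A shows the stronger marginal effect

Notes:
- The two samples could reflect different populations, time periods, or measurement quality.
- A better fit (higher R²) doesn't necessarily mean a more important relationship.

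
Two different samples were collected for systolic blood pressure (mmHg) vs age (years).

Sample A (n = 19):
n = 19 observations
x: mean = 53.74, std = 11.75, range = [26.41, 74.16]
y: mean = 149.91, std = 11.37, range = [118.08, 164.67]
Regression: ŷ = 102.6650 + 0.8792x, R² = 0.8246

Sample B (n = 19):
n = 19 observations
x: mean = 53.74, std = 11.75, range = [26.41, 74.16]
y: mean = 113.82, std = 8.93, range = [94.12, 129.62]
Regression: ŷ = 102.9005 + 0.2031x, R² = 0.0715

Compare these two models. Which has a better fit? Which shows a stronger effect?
Model A has the better fit (R² = 0.8246 vs 0.0715). Model A shows the stronger effect (|β₁| = 0.8792 vs 0.2031).

Model Comparison:

Which explains more variance? (R²)
- Model A: R² = 0.8246 → 82.46% of variance in blood pressure explained
- Model B: R² = 0.0715 → 7.15% of variance in blood pressure explained
- 0.8246 > 0.0715 → Model A has the better fit

Strength of effect — compare |β₁|:
- Model A: β₁ = 0.8792 → predicted blood pressure rises 0.8792 mmHg per additional year of age
- Model B: β₁ = 0.2031 → predicted blood pressure rises 0.2031 mmHg per additional year of age
- |0.8792| > |0.2031| → Model A shows the stronger marginal effect

Notes:
- The two samples could reflect different populations, time periods, or measurement quality.
- R² measures how tightly points cluster around the line; β₁ measures how steep the line is — they answer different questions.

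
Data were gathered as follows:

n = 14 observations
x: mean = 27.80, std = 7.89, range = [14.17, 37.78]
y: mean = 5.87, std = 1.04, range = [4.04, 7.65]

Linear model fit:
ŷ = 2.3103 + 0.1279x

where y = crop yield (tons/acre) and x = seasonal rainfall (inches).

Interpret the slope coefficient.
An increase of one inch in rainfall is associated with a 0.1279 tons/acre increase in predicted crop yield.

The slope β₁ = 0.1279 gives the rate at which the fitted crop yield changes with rainfall.

Interpretation:
- Rainfall up by 1 inch → predicted crop yield increases by 0.1279 tons/acre
- The effect is assumed constant over the observed range of x (linearity)

(β₀ = 2.3103 is the fitted value at x = 0 and is not part of the slope interpretation.)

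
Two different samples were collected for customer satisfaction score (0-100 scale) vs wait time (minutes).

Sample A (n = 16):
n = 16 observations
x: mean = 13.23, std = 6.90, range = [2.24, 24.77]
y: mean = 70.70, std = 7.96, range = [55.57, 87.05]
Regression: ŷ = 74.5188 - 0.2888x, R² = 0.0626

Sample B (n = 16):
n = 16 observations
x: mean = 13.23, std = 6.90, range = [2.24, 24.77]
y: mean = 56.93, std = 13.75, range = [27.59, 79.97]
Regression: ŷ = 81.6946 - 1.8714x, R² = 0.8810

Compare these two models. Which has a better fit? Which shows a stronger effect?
Model B has the better fit (R² = 0.8810 vs 0.0626). Model B shows the stronger effect (|β₁| = 1.8714 vs 0.2888).

Model Comparison:

Goodness of fit (R²):
- Model A: R² = 0.0626 → 6.26% of variance in satisfaction score explained
- Model B: R² = 0.8810 → 88.10% of variance in satisfaction score explained
- 0.8810 > 0.0626 → Model B has the better fit

Which has the larger per-minute effect? (|β₁|)
- Model A: β₁ = -0.2888 → predicted satisfaction score falls 0.2888 points per additional minute of wait time
- Model B: β₁ = -1.8714 → predicted satisfaction score falls 1.8714 points per additional minute of wait time
- |-0.2888| < |-1.8714| → Model B shows the stronger marginal effect

Notes:
- The two samples could reflect different populations, time periods, or measurement quality.
- A steeper slope doesn't make a better model if the scatter around the line is large.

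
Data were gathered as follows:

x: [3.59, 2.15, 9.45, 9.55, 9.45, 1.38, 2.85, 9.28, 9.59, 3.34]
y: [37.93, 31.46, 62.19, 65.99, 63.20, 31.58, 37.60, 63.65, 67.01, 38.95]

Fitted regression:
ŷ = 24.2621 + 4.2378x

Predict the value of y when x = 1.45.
ŷ = 30.4069

x = 1.45 lies inside the observed range [1.38, 9.59], so the fitted equation applies directly:

ŷ = 24.2621 + 4.2378 × 1.45
ŷ = 24.2621 + 6.1448
ŷ = 30.4069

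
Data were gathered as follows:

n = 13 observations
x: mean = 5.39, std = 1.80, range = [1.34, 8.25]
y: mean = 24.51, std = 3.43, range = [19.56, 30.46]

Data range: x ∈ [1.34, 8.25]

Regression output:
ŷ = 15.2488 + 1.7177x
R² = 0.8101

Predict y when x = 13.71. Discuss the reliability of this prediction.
ŷ = 38.7985 (extrapolation — x = 13.71 lies outside [1.34, 8.25], so reliability is low).

Prediction calculation:
ŷ = 15.2488 + 1.7177 × 13.71
ŷ = 38.7985

Reliability:
- Data range: x ∈ [1.34, 8.25]
- Prediction point: x = 13.71 is 5.46 units above the observed range → this is EXTRAPOLATION, not interpolation

Why that matters here:
- R² describes fit only over the sampled x values; it says nothing about behaviour beyond them
- The standard error of prediction grows with (x − x̄)², and x = 13.71 is far from x̄ = 5.39

Report the number if required, but flag clearly that it is an extrapolation.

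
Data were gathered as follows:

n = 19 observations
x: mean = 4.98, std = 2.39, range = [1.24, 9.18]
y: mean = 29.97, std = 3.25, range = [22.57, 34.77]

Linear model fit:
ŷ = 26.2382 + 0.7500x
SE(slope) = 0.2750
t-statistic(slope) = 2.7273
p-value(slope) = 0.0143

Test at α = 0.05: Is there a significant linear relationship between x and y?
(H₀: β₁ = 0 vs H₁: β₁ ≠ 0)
Reject H₀: p-value = 0.0143 < α = 0.05. The linear relationship is significant at the 5% level.

Hypothesis test for the slope coefficient:

H₀: β₁ = 0 (no linear relationship)
H₁: β₁ ≠ 0 (linear relationship exists)

Test statistic: t = β̂₁ / SE(β̂₁) = 0.7500 / 0.2750 = 2.7273

With df = 17, the two-sided p-value for |t| = 2.7273 is 0.0143.

Decision rule: reject H₀ if p-value < α.
p-value = 0.0143 < α = 0.05 → reject H₀.

There is sufficient evidence at the 5% significance level to conclude that a linear relationship exists between x and y.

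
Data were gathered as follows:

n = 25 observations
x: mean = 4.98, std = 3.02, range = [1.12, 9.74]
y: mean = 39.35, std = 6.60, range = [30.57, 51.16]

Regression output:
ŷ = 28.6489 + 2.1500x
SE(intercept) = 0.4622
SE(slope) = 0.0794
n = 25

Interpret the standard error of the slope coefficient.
SE(slope) = 0.0794 measures the uncertainty in the estimated slope. The coefficient is estimated precisely (SE/|β̂₁| = 3.7%).

SE(β̂₁) = s / √Sxx, where s is the residual standard deviation and Sxx = Σ(x − x̄)². It is the yardstick for how far β̂₁ = 2.1500 could plausibly be from the true slope.

Relative precision:
- SE / |β̂₁| = 0.0794 / 2.1500 = 3.7%
- Rule of thumb (under 20%: precise; 20% to under 50%: moderately precise; 50% or more: imprecise) → precise

Link to interval estimation: a confidence interval for β₁ is β̂₁ ± t* × 0.0794, so SE sets the half-width per unit of t*.

What drives SE(β̂₁): larger n (here n = 25) → smaller SE.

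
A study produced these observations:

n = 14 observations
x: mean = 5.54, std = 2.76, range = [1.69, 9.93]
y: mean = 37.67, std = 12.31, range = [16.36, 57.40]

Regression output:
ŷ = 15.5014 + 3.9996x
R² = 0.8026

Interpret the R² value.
About 80.26% of the variability in y is accounted for by the regression on x (R² = 0.8026) — a strong linear fit.

R² = 1 − SS_res/SS_tot compares the residual scatter to the total scatter of y about its mean.

Here R² = 0.8026:
- Explained: 80.26% of the variation in y
- Unexplained (residual): 100% − 80.26% = 19.74%
- Rule of thumb (below 0.3 weak; 0.3 to below 0.7 moderate; 0.7 and above strong) → strong

Note: R² says nothing about causation, and a high R² does not by itself mean the linear form is appropriate — check the residuals.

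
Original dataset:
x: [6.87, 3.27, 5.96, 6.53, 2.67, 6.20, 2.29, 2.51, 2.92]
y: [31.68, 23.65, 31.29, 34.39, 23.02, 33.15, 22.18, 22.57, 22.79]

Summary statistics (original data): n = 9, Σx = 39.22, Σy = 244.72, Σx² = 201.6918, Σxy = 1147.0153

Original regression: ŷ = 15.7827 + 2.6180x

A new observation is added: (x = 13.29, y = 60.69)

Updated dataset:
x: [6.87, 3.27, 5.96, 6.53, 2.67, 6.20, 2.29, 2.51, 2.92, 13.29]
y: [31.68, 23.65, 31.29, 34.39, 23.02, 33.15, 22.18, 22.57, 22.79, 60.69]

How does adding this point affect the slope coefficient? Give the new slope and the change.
The slope changes from 2.6180 to 3.4106 (change of +0.7926, or +30.3%).

x = 13.29 lies well outside the original x-range [2.29, 6.87] (x̄ ≈ 4.36), so this observation has high leverage and can move the slope substantially.

Step 1: Update the sums with the new point (n goes from 9 to 10)
Σx  = 39.22 + 13.29 = 52.51
Σy  = 244.72 + 60.69 = 305.41
Σx² = 201.6918 + 13.29² = 201.6918 + 176.6241 = 378.3159
Σxy = 1147.0153 + 13.29×60.69 = 1147.0153 + 806.5701 = 1953.5854

Step 2: Recompute the slope with b₁ = (nΣxy − ΣxΣy) / (nΣx² − (Σx)²)
Numerator   = 10×1953.5854 − 52.51×305.41 = 19535.8540 − 16037.0791 = 3498.7749
Denominator = 10×378.3159 − 52.51² = 3783.1590 − 2757.3001 = 1025.8589
b₁(new) = 3498.7749 / 1025.8589 = 3.4106

(Same formula on the original sums: (9×1147.0153 − 39.22×244.72) / (9×201.6918 − 39.22²) = 725.2193 / 277.0178 = 2.6180, matching the given fit.)

Step 3: Change in slope
Δβ₁ = 3.4106 − 2.6180 = +0.7926
Relative change = +0.7926 / 2.6180 × 100% = +30.3%
→ the slope increases when the point is added.

A high-leverage point only changes the slope if it is off the original line; here y = 60.69 is above the original trend, so the slope increases.
In practice: examine leverage (hᵢ) and Cook's distance rather than deleting it automatically; refit with and without it and report both if conclusions differ.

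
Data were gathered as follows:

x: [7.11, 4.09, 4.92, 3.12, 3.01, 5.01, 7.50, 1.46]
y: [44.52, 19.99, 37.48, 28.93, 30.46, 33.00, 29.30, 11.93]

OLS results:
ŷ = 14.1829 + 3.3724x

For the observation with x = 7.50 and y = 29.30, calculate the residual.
Residual = -10.1759

The residual is the difference between the actual value and the predicted value:

Residual = y - ŷ

Step 1: Calculate predicted value
ŷ = 14.1829 + 3.3724 × 7.50
ŷ = 39.4759

Step 2: Calculate residual
Residual = 29.30 - 39.4759
Residual = -10.1759

The residual is negative, so the observed y = 29.30 sits below the regression line (the line overestimates it by 10.1759).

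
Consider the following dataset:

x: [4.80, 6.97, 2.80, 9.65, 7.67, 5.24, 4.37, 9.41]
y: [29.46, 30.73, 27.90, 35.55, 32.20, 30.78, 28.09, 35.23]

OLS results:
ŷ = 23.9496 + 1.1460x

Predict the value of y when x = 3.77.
ŷ = 28.2700

To predict y for x = 3.77, substitute into the regression equation:

ŷ = 23.9496 + 1.1460 × 3.77
ŷ = 23.9496 + 4.3204
ŷ = 28.2700

This is a point prediction; actual observations scatter around it by roughly the residual standard deviation.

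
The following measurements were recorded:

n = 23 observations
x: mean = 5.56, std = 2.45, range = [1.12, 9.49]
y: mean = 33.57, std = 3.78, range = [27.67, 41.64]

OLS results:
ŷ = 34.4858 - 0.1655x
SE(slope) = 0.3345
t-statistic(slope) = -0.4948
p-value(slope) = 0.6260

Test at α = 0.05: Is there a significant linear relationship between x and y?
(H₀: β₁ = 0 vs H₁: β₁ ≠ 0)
Since p-value = 0.6260 ≥ α = 0.05, fail to reject H₀ — the slope is not significantly different from 0.

Hypothesis test for the slope coefficient:

H₀: β₁ = 0 (no linear relationship)
H₁: β₁ ≠ 0 (linear relationship exists)

Test statistic: t = β̂₁ / SE(β̂₁) = -0.1655 / 0.3345 = -0.4948

With df = 21, the two-sided p-value for |t| = 0.4948 is 0.6260.

Decision rule: reject H₀ if p-value < α.
p-value = 0.6260 ≥ α = 0.05 → fail to reject H₀.

Conclusion: the linear association between x and y is not significant at the 5% level.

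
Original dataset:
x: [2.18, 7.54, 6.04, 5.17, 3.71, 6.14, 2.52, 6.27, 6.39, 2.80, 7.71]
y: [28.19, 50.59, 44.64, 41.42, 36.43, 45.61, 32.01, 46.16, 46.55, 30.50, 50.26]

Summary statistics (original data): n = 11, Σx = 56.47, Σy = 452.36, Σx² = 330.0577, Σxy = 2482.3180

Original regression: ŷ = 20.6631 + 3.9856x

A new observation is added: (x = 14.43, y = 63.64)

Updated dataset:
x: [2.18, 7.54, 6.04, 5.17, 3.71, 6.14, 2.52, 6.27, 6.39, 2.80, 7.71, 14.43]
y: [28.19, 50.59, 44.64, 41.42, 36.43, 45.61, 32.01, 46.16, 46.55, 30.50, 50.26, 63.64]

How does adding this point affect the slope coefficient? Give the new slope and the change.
Adding the point moves β₁ from 3.9856 to 2.9480, i.e. it decreases by 1.0376 (-26.0%).

The new point has HIGH LEVERAGE: x = 14.43 is far from the original mean x̄ = 56.47/11 ≈ 5.13 (original range [2.18, 7.71]).

Step 1: Update the sums with the new point (n goes from 11 to 12)
Σx  = 56.47 + 14.43 = 70.90
Σy  = 452.36 + 63.64 = 516.00
Σx² = 330.0577 + 14.43² = 330.0577 + 208.2249 = 538.2826
Σxy = 2482.3180 + 14.43×63.64 = 2482.3180 + 918.3252 = 3400.6432

Step 2: Recompute the slope with b₁ = (nΣxy − ΣxΣy) / (nΣx² − (Σx)²)
Numerator   = 12×3400.6432 − 70.90×516.00 = 40807.7184 − 36584.4000 = 4223.3184
Denominator = 12×538.2826 − 70.90² = 6459.3912 − 5026.8100 = 1432.5812
b₁(new) = 4223.3184 / 1432.5812 = 2.9480

(Same formula on the original sums: (11×2482.3180 − 56.47×452.36) / (11×330.0577 − 56.47²) = 1760.7288 / 441.7738 = 3.9856, matching the given fit.)

Step 3: Change in slope
Δβ₁ = 2.9480 − 3.9856 = -1.0376
Relative change = -1.0376 / 3.9856 × 100% = -26.0%
→ the slope decreases when the point is added.

Because the point sits below the extension of the original line at a high-leverage x, it tilts the fit down.
In practice: check such a point for data-entry or measurement error.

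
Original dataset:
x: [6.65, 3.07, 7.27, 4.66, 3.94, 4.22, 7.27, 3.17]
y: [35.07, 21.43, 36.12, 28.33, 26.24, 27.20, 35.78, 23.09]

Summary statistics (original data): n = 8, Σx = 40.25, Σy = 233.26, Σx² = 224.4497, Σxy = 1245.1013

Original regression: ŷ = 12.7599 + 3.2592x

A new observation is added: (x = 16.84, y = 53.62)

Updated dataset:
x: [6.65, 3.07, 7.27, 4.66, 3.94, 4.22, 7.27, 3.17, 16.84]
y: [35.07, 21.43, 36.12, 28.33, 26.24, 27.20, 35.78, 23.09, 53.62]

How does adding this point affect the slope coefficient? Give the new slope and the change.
The slope changes from 3.2592 to 2.2502 (change of -1.0090, or -31.0%).

The new point has HIGH LEVERAGE: x = 16.84 is far from the original mean x̄ = 40.25/8 ≈ 5.03 (original range [3.07, 7.27]).

Step 1: Update the sums with the new point (n goes from 8 to 9)
Σx  = 40.25 + 16.84 = 57.09
Σy  = 233.26 + 53.62 = 286.88
Σx² = 224.4497 + 16.84² = 224.4497 + 283.5856 = 508.0353
Σxy = 1245.1013 + 16.84×53.62 = 1245.1013 + 902.9608 = 2148.0621

Step 2: Recompute the slope with b₁ = (nΣxy − ΣxΣy) / (nΣx² − (Σx)²)
Numerator   = 9×2148.0621 − 57.09×286.88 = 19332.5589 − 16377.9792 = 2954.5797
Denominator = 9×508.0353 − 57.09² = 4572.3177 − 3259.2681 = 1313.0496
b₁(new) = 2954.5797 / 1313.0496 = 2.2502

(Same formula on the original sums: (8×1245.1013 − 40.25×233.26) / (8×224.4497 − 40.25²) = 572.0954 / 175.5351 = 3.2592, matching the given fit.)

Step 3: Change in slope
Δβ₁ = 2.2502 − 3.2592 = -1.0090
Relative change = -1.0090 / 3.2592 × 100% = -31.0%
→ the slope decreases when the point is added.

A high-leverage point only changes the slope if it is off the original line; here y = 53.62 is below the original trend, so the slope decreases.
In practice: investigate whether it comes from the same population as the rest of the sample.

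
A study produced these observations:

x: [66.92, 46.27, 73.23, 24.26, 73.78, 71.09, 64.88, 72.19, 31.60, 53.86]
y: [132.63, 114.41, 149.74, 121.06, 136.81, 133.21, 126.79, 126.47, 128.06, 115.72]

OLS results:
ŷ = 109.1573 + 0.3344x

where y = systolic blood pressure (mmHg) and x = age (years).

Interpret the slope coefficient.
For each additional year of age, predicted blood pressure increases by approximately 0.3344 mmHg.

The slope β₁ = 0.3344 gives the rate at which the fitted blood pressure changes with age.

Interpretation:
- Age up by 1 year → predicted blood pressure increases by 0.3344 mmHg
- This is a linear approximation: the same per-unit change is assumed across the whole observed x range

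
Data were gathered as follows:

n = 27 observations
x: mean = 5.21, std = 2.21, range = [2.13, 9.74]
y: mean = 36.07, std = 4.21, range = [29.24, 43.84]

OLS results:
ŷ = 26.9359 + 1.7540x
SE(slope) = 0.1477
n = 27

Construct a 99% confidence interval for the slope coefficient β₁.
The 99% CI for β₁ is (1.3423, 2.1657)

Confidence interval for the slope:

The 99% CI for β₁ is: β̂₁ ± t*(α/2, n-2) × SE(β̂₁)

Step 1: Find critical t-value
- Confidence level = 0.99
- Degrees of freedom = n - 2 = 27 - 2 = 25
- t*(α/2, 25) = 2.7874

Step 2: Calculate margin of error
Margin = 2.7874 × 0.1477 = 0.4117

Step 3: Construct interval
CI = 1.7540 ± 0.4117
CI = (1.3423, 2.1657)

Interpretation: intervals built this way capture the true β₁ in 99% of repeated samples; here the plausible range for the per-unit effect of x on y is 1.3423 to 2.1657.
Since 0 is outside the interval, a two-sided test at α = 0.01 would reject H₀: β₁ = 0.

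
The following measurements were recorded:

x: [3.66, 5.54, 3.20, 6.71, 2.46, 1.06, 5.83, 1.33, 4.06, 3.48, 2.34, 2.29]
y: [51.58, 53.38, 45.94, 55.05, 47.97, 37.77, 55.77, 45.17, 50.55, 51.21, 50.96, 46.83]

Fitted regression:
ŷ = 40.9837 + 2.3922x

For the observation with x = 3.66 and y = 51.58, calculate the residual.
Residual = 1.8408

The residual is the difference between the actual value and the predicted value:

Residual = y - ŷ

Step 1: Calculate predicted value
ŷ = 40.9837 + 2.3922 × 3.66
ŷ = 49.7392

Step 2: Calculate residual
Residual = 51.58 - 49.7392
Residual = 1.8408

Interpretation: the model underestimates the actual value by 1.8408 at this point (positive residual → observation lies above the fitted line).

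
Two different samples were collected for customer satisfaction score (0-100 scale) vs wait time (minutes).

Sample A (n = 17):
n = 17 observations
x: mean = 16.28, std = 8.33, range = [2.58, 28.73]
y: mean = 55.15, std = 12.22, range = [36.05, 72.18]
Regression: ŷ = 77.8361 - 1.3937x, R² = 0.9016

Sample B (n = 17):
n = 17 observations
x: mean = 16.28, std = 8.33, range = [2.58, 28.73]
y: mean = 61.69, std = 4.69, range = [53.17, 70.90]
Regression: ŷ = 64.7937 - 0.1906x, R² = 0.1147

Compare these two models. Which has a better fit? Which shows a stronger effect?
Model A has the better fit (R² = 0.9016 vs 0.1147). Model A shows the stronger effect (|β₁| = 1.3937 vs 0.1906).

Model Comparison:

Goodness of fit (R²):
- Model A: R² = 0.9016 → 90.16% of variance in satisfaction score explained
- Model B: R² = 0.1147 → 11.47% of variance in satisfaction score explained
- 0.9016 > 0.1147 → Model A has the better fit

Strength of effect — compare |β₁|:
- Model A: β₁ = -1.3937 → predicted satisfaction score falls 1.3937 points per additional minute of wait time
- Model B: β₁ = -0.1906 → predicted satisfaction score falls 0.1906 points per additional minute of wait time
- |-1.3937| > |-0.1906| → Model A shows the stronger marginal effect

Note: A steeper slope doesn't make a better model if the scatter around the line is large.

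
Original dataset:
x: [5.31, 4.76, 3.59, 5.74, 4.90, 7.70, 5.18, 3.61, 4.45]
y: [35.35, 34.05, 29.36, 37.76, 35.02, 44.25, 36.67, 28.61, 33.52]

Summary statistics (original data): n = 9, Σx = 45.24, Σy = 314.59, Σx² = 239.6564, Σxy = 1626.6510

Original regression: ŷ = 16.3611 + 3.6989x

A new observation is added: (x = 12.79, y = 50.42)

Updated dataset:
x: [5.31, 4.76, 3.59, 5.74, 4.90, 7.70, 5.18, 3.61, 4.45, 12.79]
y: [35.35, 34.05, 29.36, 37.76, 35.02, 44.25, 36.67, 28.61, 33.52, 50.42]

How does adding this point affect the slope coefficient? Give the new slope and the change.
New slope β₁ = 2.3066 versus 3.6989 before: a change of -1.3923 (-37.6%).

The new point has HIGH LEVERAGE: x = 12.79 is far from the original mean x̄ = 45.24/9 ≈ 5.03 (original range [3.59, 7.70]).

Step 1: Update the sums with the new point (n goes from 9 to 10)
Σx  = 45.24 + 12.79 = 58.03
Σy  = 314.59 + 50.42 = 365.01
Σx² = 239.6564 + 12.79² = 239.6564 + 163.5841 = 403.2405
Σxy = 1626.6510 + 12.79×50.42 = 1626.6510 + 644.8718 = 2271.5228

Step 2: Recompute the slope with b₁ = (nΣxy − ΣxΣy) / (nΣx² − (Σx)²)
Numerator   = 10×2271.5228 − 58.03×365.01 = 22715.2280 − 21181.5303 = 1533.6977
Denominator = 10×403.2405 − 58.03² = 4032.4050 − 3367.4809 = 664.9241
b₁(new) = 1533.6977 / 664.9241 = 2.3066

(Same formula on the original sums: (9×1626.6510 − 45.24×314.59) / (9×239.6564 − 45.24²) = 407.8074 / 110.2500 = 3.6989, matching the given fit.)

Step 3: Change in slope
Δβ₁ = 2.3066 − 3.6989 = -1.3923
Relative change = -1.3923 / 3.6989 × 100% = -37.6%
→ the slope decreases when the point is added.

A high-leverage point only changes the slope if it is off the original line; here y = 50.42 is below the original trend, so the slope decreases.
In practice: investigate whether it comes from the same population as the rest of the sample; check such a point for data-entry or measurement error.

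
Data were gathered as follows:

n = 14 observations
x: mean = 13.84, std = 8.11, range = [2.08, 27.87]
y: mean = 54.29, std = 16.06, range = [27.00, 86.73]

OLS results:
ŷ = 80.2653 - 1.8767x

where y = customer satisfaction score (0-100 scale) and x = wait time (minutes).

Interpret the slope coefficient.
For each additional minute of wait time, predicted satisfaction score decreases by approximately 1.8767 points.

β₁ = -1.8767 is the change in predicted satisfaction score (points) per additional minute of wait time.

Interpretation:
- Wait time up by 1 minute → predicted satisfaction score decreases by 1.8767 points
- This is a linear approximation: the same per-unit change is assumed across the whole observed x range
- The slope describes association in these data, not necessarily a causal effect

The intercept β₀ = 80.2653 is the predicted satisfaction score when wait time = 0; since the smallest observed x is 2.08, this is an extrapolation and mainly anchors the line.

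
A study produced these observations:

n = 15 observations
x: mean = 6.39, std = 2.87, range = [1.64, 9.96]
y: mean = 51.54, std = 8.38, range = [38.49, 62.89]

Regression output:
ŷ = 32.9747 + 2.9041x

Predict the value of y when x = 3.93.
ŷ = 44.3878

To predict y for x = 3.93, substitute into the regression equation:

ŷ = 32.9747 + 2.9041 × 3.93
ŷ = 32.9747 + 11.4131
ŷ = 44.3878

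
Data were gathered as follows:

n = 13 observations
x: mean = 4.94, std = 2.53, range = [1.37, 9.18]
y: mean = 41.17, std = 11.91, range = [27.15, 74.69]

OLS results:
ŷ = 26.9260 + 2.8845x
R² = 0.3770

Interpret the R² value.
The model explains 37.70% of the variance in y (R² = 0.3770), leaving 62.30% unexplained; the fit is moderate.

The coefficient of determination R² is the fraction of the total variation in y that the fitted line accounts for.

Here R² = 0.3770:
- Explained: 37.70% of the variation in y
- Unexplained (residual): 100% − 37.70% = 62.30%
- Rule of thumb (below 0.3 weak; 0.3 to below 0.7 moderate; 0.7 and above strong) → moderate

Note: R² says nothing about causation, and a high R² does not by itself mean the linear form is appropriate — check the residuals.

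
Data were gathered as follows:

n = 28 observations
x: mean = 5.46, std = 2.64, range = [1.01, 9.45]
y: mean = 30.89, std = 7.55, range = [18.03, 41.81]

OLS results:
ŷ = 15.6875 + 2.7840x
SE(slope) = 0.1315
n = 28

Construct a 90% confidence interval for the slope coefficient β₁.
The 90% CI for β₁ is (2.5597, 3.0083)

Confidence interval for the slope:

The 90% CI for β₁ is: β̂₁ ± t*(α/2, n-2) × SE(β̂₁)

Step 1: Find critical t-value
- Confidence level = 0.9
- Degrees of freedom = n - 2 = 28 - 2 = 26
- t*(α/2, 26) = 1.7056

Step 2: Calculate margin of error
Margin = 1.7056 × 0.1315 = 0.2243

Step 3: Construct interval
CI = 2.7840 ± 0.2243
CI = (2.5597, 3.0083)

Interpretation: intervals built this way capture the true β₁ in 90% of repeated samples; here the plausible range for the per-unit effect of x on y is 2.5597 to 3.0083.
The interval does not include 0, suggesting a significant linear relationship.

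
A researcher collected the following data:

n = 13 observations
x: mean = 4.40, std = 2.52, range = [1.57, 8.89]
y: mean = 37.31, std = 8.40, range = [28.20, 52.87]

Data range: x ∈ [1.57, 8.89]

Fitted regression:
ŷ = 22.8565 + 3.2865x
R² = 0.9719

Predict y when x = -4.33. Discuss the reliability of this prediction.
The equation gives ŷ = 8.6260; however x = -4.33 is 5.90 units below the observed range, so this extrapolated value should not be trusted.

Prediction calculation:
ŷ = 22.8565 + 3.2865 × (-4.33)
ŷ = 8.6260

Reliability:
- Data range: x ∈ [1.57, 8.89]
- Prediction point: x = -4.33 is 5.90 units below the observed range → this is EXTRAPOLATION, not interpolation

Why that matters here:
- R² describes fit only over the sampled x values; it says nothing about behaviour beyond them
- The linear relationship may not hold outside the observed range
- Real relationships often flatten, saturate, or turn nonlinear at extremes

The R² = 0.9719 only validates the fit within [1.57, 8.89]; treat ŷ = 8.6260 with caution.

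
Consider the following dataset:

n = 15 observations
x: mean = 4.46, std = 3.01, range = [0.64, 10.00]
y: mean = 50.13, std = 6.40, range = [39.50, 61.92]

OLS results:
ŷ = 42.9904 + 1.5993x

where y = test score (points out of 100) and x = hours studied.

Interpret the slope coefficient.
On average, test score is about 1.5993 points higher for every extra hour of study time.

The slope β₁ = 1.5993 gives the rate at which the fitted test score changes with study time.

Interpretation:
- Study time up by 1 hour → predicted test score increases by 1.5993 points
- The effect is assumed constant over the observed range of x (linearity)
- The sign (+) gives the direction; the magnitude 1.5993 gives the size of the effect per hour

The intercept β₀ = 42.9904 is the predicted test score when study time = 0; since the smallest observed x is 0.64, this is an extrapolation and mainly anchors the line.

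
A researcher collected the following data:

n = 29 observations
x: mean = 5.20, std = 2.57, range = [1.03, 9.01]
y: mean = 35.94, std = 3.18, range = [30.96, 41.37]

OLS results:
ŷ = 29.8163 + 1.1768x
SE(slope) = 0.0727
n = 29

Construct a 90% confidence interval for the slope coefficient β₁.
The 90% CI for β₁ is (1.0530, 1.3006)

Confidence interval for the slope:

The 90% CI for β₁ is: β̂₁ ± t*(α/2, n-2) × SE(β̂₁)

Step 1: Find critical t-value
- Confidence level = 0.9
- Degrees of freedom = n - 2 = 29 - 2 = 27
- t*(α/2, 27) = 1.7033

Step 2: Calculate margin of error
Margin = 1.7033 × 0.0727 = 0.1238

Step 3: Construct interval
CI = 1.1768 ± 0.1238
CI = (1.0530, 1.3006)

Interpretation: each one-unit increase in x is associated with a change in mean y of between 1.0530 and 1.3006, with 90% confidence.
Since 0 is outside the interval, a two-sided test at α = 0.10 would reject H₀: β₁ = 0.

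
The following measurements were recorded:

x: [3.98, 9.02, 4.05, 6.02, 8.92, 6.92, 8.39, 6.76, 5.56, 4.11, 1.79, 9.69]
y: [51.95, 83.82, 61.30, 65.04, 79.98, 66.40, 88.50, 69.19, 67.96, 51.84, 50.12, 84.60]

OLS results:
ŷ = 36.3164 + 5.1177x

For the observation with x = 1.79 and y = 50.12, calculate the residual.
Residual = 4.6429

The residual is the difference between the actual value and the predicted value:

Residual = y - ŷ

Step 1: Calculate predicted value
ŷ = 36.3164 + 5.1177 × 1.79
ŷ = 45.4771

Step 2: Calculate residual
Residual = 50.12 - 45.4771
Residual = 4.6429

Interpretation: the model underestimates the actual value by 4.6429 at this point (positive residual → observation lies above the fitted line).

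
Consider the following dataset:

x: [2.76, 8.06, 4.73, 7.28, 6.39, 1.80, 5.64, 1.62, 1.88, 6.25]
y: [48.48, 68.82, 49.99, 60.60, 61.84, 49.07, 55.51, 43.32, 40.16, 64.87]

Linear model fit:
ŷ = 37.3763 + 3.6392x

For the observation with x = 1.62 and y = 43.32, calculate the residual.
Residual = 0.0482

The residual is the difference between the actual value and the predicted value:

Residual = y - ŷ

Step 1: Calculate predicted value
ŷ = 37.3763 + 3.6392 × 1.62
ŷ = 43.2718

Step 2: Calculate residual
Residual = 43.32 - 43.2718
Residual = 0.0482

Sign check: y > ŷ, so the point is above the line and the fit underestimates here.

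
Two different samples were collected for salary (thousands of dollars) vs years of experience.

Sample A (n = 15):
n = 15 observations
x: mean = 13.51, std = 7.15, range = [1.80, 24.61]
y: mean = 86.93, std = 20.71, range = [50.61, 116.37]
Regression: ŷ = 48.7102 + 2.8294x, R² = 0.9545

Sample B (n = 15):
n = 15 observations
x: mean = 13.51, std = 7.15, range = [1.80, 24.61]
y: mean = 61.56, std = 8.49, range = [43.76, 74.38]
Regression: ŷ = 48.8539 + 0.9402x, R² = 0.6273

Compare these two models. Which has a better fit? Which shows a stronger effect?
Model A has the better fit (R² = 0.9545 vs 0.6273). Model A shows the stronger effect (|β₁| = 2.8294 vs 0.9402).

Model Comparison:

Goodness of fit (R²):
- Model A: R² = 0.9545 → 95.45% of variance in salary explained
- Model B: R² = 0.6273 → 62.73% of variance in salary explained
- 0.9545 > 0.6273 → Model A has the better fit

Effect size (slope magnitude):
- Model A: β₁ = 2.8294 → predicted salary rises 2.8294 thousand dollars per additional year of experience
- Model B: β₁ = 0.9402 → predicted salary rises 0.9402 thousand dollars per additional year of experience
- |2.8294| > |0.9402| → Model A shows the stronger marginal effect

Notes:
- A steeper slope doesn't make a better model if the scatter around the line is large.
- A better fit (higher R²) doesn't necessarily mean a more important relationship.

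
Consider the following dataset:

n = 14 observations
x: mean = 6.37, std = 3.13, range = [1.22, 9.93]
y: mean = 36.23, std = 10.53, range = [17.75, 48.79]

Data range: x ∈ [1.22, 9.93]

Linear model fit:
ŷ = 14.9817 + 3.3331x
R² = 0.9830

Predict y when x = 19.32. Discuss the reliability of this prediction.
The equation gives ŷ = 79.3772; however x = 19.32 is 9.39 units above the observed range, so this extrapolated value should not be trusted.

Prediction calculation:
ŷ = 14.9817 + 3.3331 × 19.32
ŷ = 79.3772

Reliability:
- Data range: x ∈ [1.22, 9.93]
- Prediction point: x = 19.32 is 9.39 units above the observed range → this is EXTRAPOLATION, not interpolation

Why that matters here:
- R² describes fit only over the sampled x values; it says nothing about behaviour beyond them
- Real relationships often flatten, saturate, or turn nonlinear at extremes

The R² = 0.9830 only validates the fit within [1.22, 9.93]; treat ŷ = 79.3772 with caution.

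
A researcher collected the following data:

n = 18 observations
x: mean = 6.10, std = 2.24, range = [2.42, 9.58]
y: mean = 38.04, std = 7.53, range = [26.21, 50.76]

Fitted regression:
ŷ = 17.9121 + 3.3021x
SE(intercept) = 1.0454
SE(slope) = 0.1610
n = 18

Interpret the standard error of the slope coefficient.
SE(slope) = 0.1610 measures the uncertainty in the estimated slope. The coefficient is estimated precisely (SE/|β̂₁| = 4.9%).

SE(β̂₁) = s / √Sxx, where s is the residual standard deviation and Sxx = Σ(x − x̄)². It is the yardstick for how far β̂₁ = 3.3021 could plausibly be from the true slope.

Relative precision:
- SE / |β̂₁| = 0.1610 / 3.3021 = 4.9%
- Rule of thumb (under 20%: precise; 20% to under 50%: moderately precise; 50% or more: imprecise) → precise

Link to the t-test: t = β̂₁ / SE(β̂₁) = 3.3021 / 0.1610 = 20.5099, the statistic for H₀: β₁ = 0.

What drives SE(β̂₁): wider spread of x values → smaller SE.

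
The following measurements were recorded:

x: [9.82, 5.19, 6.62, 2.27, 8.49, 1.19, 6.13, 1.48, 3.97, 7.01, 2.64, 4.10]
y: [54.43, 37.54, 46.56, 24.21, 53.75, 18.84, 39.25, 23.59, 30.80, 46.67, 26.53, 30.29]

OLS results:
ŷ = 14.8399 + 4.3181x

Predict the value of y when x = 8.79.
ŷ = 52.7960

x = 8.79 lies inside the observed range [1.19, 9.82], so the fitted equation applies directly:

ŷ = 14.8399 + 4.3181 × 8.79
ŷ = 14.8399 + 37.9561
ŷ = 52.7960

This is a point prediction; actual observations scatter around it by roughly the residual standard deviation.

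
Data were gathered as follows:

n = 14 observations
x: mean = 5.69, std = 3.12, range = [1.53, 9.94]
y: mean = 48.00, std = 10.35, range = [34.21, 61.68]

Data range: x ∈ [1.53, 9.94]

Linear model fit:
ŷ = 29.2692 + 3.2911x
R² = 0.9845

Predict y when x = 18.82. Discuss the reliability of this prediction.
ŷ = 91.2077, but this is extrapolation (above the data range [1.53, 9.94]) and may be unreliable.

Prediction calculation:
ŷ = 29.2692 + 3.2911 × 18.82
ŷ = 91.2077

Reliability:
- Data range: x ∈ [1.53, 9.94]
- Prediction point: x = 18.82 is 8.88 units above the observed range → this is EXTRAPOLATION, not interpolation

Why that matters here:
- R² describes fit only over the sampled x values; it says nothing about behaviour beyond them
- The linear relationship may not hold outside the observed range
- The standard error of prediction grows with (x − x̄)², and x = 18.82 is far from x̄ = 5.69

The R² = 0.9845 only validates the fit within [1.53, 9.94]; treat ŷ = 91.2077 with caution.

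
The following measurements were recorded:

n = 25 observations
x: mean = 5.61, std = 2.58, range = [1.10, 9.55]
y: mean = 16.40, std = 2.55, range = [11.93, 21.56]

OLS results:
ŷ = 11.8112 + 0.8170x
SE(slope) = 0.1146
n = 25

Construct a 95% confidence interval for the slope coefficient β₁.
The 95% CI for β₁ is (0.5799, 1.0541)

Confidence interval for the slope:

The 95% CI for β₁ is: β̂₁ ± t*(α/2, n-2) × SE(β̂₁)

Step 1: Find critical t-value
- Confidence level = 0.95
- Degrees of freedom = n - 2 = 25 - 2 = 23
- t*(α/2, 23) = 2.0687

Step 2: Calculate margin of error
Margin = 2.0687 × 0.1146 = 0.2371

Step 3: Construct interval
CI = 0.8170 ± 0.2371
CI = (0.5799, 1.0541)

Interpretation: We are 95% confident that the true slope β₁ lies between 0.5799 and 1.0541.
Both endpoints are positive, so the data support a genuinely positive slope at this confidence level.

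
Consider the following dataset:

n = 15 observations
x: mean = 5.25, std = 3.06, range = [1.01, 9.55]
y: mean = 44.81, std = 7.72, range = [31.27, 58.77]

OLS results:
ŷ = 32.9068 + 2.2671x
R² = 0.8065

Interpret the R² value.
R² = 0.8065 means 80.65% of the variation in y is explained by the linear relationship with x. This indicates a strong fit.

R² (coefficient of determination) measures the proportion of variance in y explained by the regression model.

Here R² = 0.8065:
- Explained: 80.65% of the variation in y
- Unexplained (residual): 100% − 80.65% = 19.35%
- Rule of thumb (below 0.3 weak; 0.3 to below 0.7 moderate; 0.7 and above strong) → strong

Equivalently, for simple linear regression R² = r², so |r| = √0.8065 ≈ 0.8981.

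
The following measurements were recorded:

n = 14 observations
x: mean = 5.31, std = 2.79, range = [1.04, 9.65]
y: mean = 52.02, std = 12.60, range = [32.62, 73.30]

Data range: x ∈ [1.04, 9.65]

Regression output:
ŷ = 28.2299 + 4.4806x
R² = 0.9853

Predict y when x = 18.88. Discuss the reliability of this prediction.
ŷ = 112.8236, but this is extrapolation (above the data range [1.04, 9.65]) and may be unreliable.

Prediction calculation:
ŷ = 28.2299 + 4.4806 × 18.88
ŷ = 112.8236

Reliability:
- Data range: x ∈ [1.04, 9.65]
- Prediction point: x = 18.88 is 9.23 units above the observed range → this is EXTRAPOLATION, not interpolation

Why that matters here:
- Real relationships often flatten, saturate, or turn nonlinear at extremes
- There are no observations near this x to validate the fitted line there
- R² describes fit only over the sampled x values; it says nothing about behaviour beyond them

The R² = 0.9853 only validates the fit within [1.04, 9.65]; treat ŷ = 112.8236 with caution.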